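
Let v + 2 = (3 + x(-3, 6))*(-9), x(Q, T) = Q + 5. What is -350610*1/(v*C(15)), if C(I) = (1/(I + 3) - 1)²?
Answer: 113597640/13583 ≈ 8363.2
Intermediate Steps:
x(Q, T) = 5 + Q
v = -47 (v = -2 + (3 + (5 - 3))*(-9) = -2 + (3 + 2)*(-9) = -2 + 5*(-9) = -2 - 45 = -47)
C(I) = (-1 + 1/(3 + I))² (C(I) = (1/(3 + I) - 1)² = (-1 + 1/(3 + I))²)
-350610*1/(v*C(15)) = -350610*(-(3 + 15)²/(47*(2 + 15)²)) = -350610/((17²/18²)*(-47)) = -350610/((289*(1/324))*(-47)) = -350610/((289/324)*(-47)) = -350610/(-13583/324) = -350610*(-324/13583) = 113597640/13583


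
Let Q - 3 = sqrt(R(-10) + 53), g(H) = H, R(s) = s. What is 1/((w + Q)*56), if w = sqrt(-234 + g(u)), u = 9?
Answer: 1/(56*(3 + sqrt(43) + 15*I)) ≈ 0.0005395 - 0.00084673*I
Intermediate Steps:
Q = 3 + sqrt(43) (Q = 3 + sqrt(-10 + 53) = 3 + sqrt(43) ≈ 9.5574)
w = 15*I (w = sqrt(-234 + 9) = sqrt(-225) = 15*I ≈ 15.0*I)
1/((w + Q)*56) = 1/((15*I + (3 + sqrt(43)))*56) = 1/((3 + sqrt(43) + 15*I)*56) = 1/(168 + 56*sqrt(43) + 840*I)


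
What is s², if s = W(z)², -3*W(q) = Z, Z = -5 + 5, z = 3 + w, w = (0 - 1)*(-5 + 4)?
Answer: 0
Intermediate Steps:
w = 1 (w = -1*(-1) = 1)
z = 4 (z = 3 + 1 = 4)
Z = 0
W(q) = 0 (W(q) = -⅓*0 = 0)
s = 0 (s = 0² = 0)
s² = 0² = 0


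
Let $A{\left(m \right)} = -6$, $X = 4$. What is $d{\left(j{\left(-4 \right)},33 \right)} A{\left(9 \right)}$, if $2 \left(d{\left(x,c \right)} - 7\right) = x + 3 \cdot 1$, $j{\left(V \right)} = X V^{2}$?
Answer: $-243$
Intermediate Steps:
$j{\left(V \right)} = 4 V^{2}$
$d{\left(x,c \right)} = \frac{17}{2} + \frac{x}{2}$ ($d{\left(x,c \right)} = 7 + \frac{x + 3 \cdot 1}{2} = 7 + \frac{x + 3}{2} = 7 + \frac{3 + x}{2} = 7 + \left(\frac{3}{2} + \frac{x}{2}\right) = \frac{17}{2} + \frac{x}{2}$)
$d{\left(j{\left(-4 \right)},33 \right)} A{\left(9 \right)} = \left(\frac{17}{2} + \frac{4 \left(-4\right)^{2}}{2}\right) \left(-6\right) = \left(\frac{17}{2} + \frac{4 \cdot 16}{2}\right) \left(-6\right) = \left(\frac{17}{2} + \frac{1}{2} \cdot 64\right) \left(-6\right) = \left(\frac{17}{2} + 32\right) \left(-6\right) = \frac{81}{2} \left(-6\right) = -243$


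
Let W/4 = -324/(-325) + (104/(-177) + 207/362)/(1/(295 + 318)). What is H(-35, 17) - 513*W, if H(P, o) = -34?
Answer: 61530249808/3470675 ≈ 17729.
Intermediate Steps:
W = -360516098/10412025 (W = 4*(-324/(-325) + (104/(-177) + 207/362)/(1/(295 + 318))) = 4*(-324*(-1/325) + (104*(-1/177) + 207*(1/362))/(1/613)) = 4*(324/325 + (-104/177 + 207/362)/(1/613)) = 4*(324/325 - 1009/64074*613) = 4*(324/325 - 618517/64074) = 4*(-180258049/20824050) = -360516098/10412025 ≈ -34.625)
H(-35, 17) - 513*W = -34 - 513*(-360516098/10412025) = -34 + 61648252758/3470675 = 61530249808/3470675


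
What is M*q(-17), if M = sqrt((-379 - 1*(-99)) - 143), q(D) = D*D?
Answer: 867*I*sqrt(47) ≈ 5943.9*I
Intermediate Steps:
q(D) = D**2
M = 3*I*sqrt(47) (M = sqrt((-379 + 99) - 143) = sqrt(-280 - 143) = sqrt(-423) = 3*I*sqrt(47) ≈ 20.567*I)
M*q(-17) = (3*I*sqrt(47))*(-17)**2 = (3*I*sqrt(47))*289 = 867*I*sqrt(47)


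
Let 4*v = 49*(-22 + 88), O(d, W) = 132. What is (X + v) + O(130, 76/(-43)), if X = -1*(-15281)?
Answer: 32443/2 ≈ 16222.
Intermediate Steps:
X = 15281
v = 1617/2 (v = (49*(-22 + 88))/4 = (49*66)/4 = (¼)*3234 = 1617/2 ≈ 808.50)
(X + v) + O(130, 76/(-43)) = (15281 + 1617/2) + 132 = 32179/2 + 132 = 32443/2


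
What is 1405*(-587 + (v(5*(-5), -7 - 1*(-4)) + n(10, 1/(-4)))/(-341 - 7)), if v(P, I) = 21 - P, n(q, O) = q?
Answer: -71771615/87 ≈ -8.2496e+5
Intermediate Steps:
1405*(-587 + (v(5*(-5), -7 - 1*(-4)) + n(10, 1/(-4)))/(-341 - 7)) = 1405*(-587 + ((21 - 5*(-5)) + 10)/(-341 - 7)) = 1405*(-587 + ((21 - 1*(-25)) + 10)/(-348)) = 1405*(-587 + ((21 + 25) + 10)*(-1/348)) = 1405*(-587 + (46 + 10)*(-1/348)) = 1405*(-587 + 56*(-1/348)) = 1405*(-587 - 14/87) = 1405*(-51083/87) = -71771615/87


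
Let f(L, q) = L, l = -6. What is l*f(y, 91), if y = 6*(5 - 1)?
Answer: -144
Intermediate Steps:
y = 24 (y = 6*4 = 24)
l*f(y, 91) = -6*24 = -144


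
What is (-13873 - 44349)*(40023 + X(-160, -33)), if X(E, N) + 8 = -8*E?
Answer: -2404277490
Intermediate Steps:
X(E, N) = -8 - 8*E
(-13873 - 44349)*(40023 + X(-160, -33)) = (-13873 - 44349)*(40023 + (-8 - 8*(-160))) = -58222*(40023 + (-8 + 1280)) = -58222*(40023 + 1272) = -58222*41295 = -2404277490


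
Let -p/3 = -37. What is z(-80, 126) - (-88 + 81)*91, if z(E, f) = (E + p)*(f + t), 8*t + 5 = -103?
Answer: 8249/2 ≈ 4124.5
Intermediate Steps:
p = 111 (p = -3*(-37) = 111)
t = -27/2 (t = -5/8 + (⅛)*(-103) = -5/8 - 103/8 = -27/2 ≈ -13.500)
z(E, f) = (111 + E)*(-27/2 + f) (z(E, f) = (E + 111)*(f - 27/2) = (111 + E)*(-27/2 + f))
z(-80, 126) - (-88 + 81)*91 = (-2997/2 + 111*126 - 27/2*(-80) - 80*126) - (-88 + 81)*91 = (-2997/2 + 13986 + 1080 - 10080) - (-7)*91 = 6975/2 - 1*(-637) = 6975/2 + 637 = 8249/2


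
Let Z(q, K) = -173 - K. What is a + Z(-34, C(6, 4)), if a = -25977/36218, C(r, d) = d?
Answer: -919509/5174 ≈ -177.72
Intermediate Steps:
a = -3711/5174 (a = -25977*1/36218 = -3711/5174 ≈ -0.71724)
a + Z(-34, C(6, 4)) = -3711/5174 + (-173 - 1*4) = -3711/5174 + (-173 - 4) = -3711/5174 - 177 = -919509/5174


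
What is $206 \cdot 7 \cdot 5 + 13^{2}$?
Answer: $7379$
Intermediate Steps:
$206 \cdot 7 \cdot 5 + 13^{2} = 206 \cdot 35 + 169 = 7210 + 169 = 7379$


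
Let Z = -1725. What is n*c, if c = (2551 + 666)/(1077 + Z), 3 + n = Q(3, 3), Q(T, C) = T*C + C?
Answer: -3217/72 ≈ -44.681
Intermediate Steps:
Q(T, C) = C + C*T (Q(T, C) = C*T + C = C + C*T)
n = 9 (n = -3 + 3*(1 + 3) = -3 + 3*4 = -3 + 12 = 9)
c = -3217/648 (c = (2551 + 666)/(1077 - 1725) = 3217/(-648) = 3217*(-1/648) = -3217/648 ≈ -4.9645)
n*c = 9*(-3217/648) = -3217/72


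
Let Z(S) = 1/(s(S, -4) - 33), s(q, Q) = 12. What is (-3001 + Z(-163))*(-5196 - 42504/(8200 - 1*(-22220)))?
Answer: 830340184844/53235 ≈ 1.5598e+7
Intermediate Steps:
Z(S) = -1/21 (Z(S) = 1/(12 - 33) = 1/(-21) = -1/21)
(-3001 + Z(-163))*(-5196 - 42504/(8200 - 1*(-22220))) = (-3001 - 1/21)*(-5196 - 42504/(8200 - 1*(-22220))) = -63022*(-5196 - 42504/(8200 + 22220))/21 = -63022*(-5196 - 42504/30420)/21 = -63022*(-5196 - 42504*1/30420)/21 = -63022*(-5196 - 3542/2535)/21 = -63022/21*(-13175402/2535) = 830340184844/53235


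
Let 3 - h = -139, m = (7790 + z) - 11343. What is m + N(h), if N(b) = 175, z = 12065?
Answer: 8687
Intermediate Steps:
m = 8512 (m = (7790 + 12065) - 11343 = 19855 - 11343 = 8512)
h = 142 (h = 3 - 1*(-139) = 3 + 139 = 142)
m + N(h) = 8512 + 175 = 8687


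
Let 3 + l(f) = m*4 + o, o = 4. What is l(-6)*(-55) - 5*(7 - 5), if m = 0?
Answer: -65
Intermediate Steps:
l(f) = 1 (l(f) = -3 + (0*4 + 4) = -3 + (0 + 4) = -3 + 4 = 1)
l(-6)*(-55) - 5*(7 - 5) = 1*(-55) - 5*(7 - 5) = -55 - 5*2 = -55 - 10 = -65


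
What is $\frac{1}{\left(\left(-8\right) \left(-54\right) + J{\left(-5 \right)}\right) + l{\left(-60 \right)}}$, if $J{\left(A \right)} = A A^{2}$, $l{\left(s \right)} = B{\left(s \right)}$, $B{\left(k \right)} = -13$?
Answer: $\frac{1}{294} \approx 0.0034014$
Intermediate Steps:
$l{\left(s \right)} = -13$
$J{\left(A \right)} = A^{3}$
$\frac{1}{\left(\left(-8\right) \left(-54\right) + J{\left(-5 \right)}\right) + l{\left(-60 \right)}} = \frac{1}{\left(\left(-8\right) \left(-54\right) + \left(-5\right)^{3}\right) - 13} = \frac{1}{\left(432 - 125\right) - 13} = \frac{1}{307 - 13} = \frac{1}{294}$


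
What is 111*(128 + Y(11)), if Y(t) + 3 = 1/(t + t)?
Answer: 305361/22 ≈ 13880.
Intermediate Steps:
Y(t) = -3 + 1/(2*t) (Y(t) = -3 + 1/(t + t) = -3 + 1/(2*t))
111*(128 + Y(11)) = 111*(128 + (-3 + (½)/11)) = 111*(128 + (-3 + (½)*(1/11))) = 111*(128 + (-3 + 1/22)) = 111*(128 - 65/22) = 111*(2751/22) = 305361/22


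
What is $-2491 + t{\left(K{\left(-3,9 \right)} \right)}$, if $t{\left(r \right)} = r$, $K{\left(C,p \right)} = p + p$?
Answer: $-2473$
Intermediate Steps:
$K{\left(C,p \right)} = 2 p$
$-2491 + t{\left(K{\left(-3,9 \right)} \right)} = -2491 + 2 \cdot 9 = -2491 + 18 = -2473$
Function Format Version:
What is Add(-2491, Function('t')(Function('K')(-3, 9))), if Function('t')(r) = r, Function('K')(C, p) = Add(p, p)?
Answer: -2473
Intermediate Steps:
Function('K')(C, p) = Mul(2, p)
Add(-2491, Function('t')(Function('K')(-3, 9))) = Add(-2491, Mul(2, 9)) = Add(-2491, 18) = -2473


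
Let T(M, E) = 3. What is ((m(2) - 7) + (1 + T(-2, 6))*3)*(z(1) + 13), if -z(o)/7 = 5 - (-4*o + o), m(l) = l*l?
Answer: -387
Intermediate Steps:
m(l) = l²
z(o) = -35 - 21*o (z(o) = -7*(5 - (-4*o + o)) = -7*(5 - (-3)*o) = -7*(5 + 3*o) = -35 - 21*o)
((m(2) - 7) + (1 + T(-2, 6))*3)*(z(1) + 13) = ((2² - 7) + (1 + 3)*3)*((-35 - 21*1) + 13) = ((4 - 7) + 4*3)*((-35 - 21) + 13) = (-3 + 12)*(-56 + 13) = 9*(-43) = -387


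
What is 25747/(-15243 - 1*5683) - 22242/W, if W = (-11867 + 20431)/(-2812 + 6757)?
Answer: -229545735031/22401283 ≈ -10247.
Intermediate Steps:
W = 8564/3945 ≈ 2.1708
25747/(-15243 - 1*5683) - 22242/W = 25747/(-15243 - 1*5683) - 22242/8564/3945 = 25747/(-15243 - 5683) - 22242*3945/8564 = 25747/(-20926) - 43872345/4282 = 25747*(-1/20926) - 43872345/4282 = -25747/20926 - 43872345/4282 = -229545735031/22401283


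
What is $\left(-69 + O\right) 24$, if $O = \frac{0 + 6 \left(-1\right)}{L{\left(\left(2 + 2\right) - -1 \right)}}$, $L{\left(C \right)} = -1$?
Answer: $-1512$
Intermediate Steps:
$O = 6$ ($O = \frac{0 + 6 \left(-1\right)}{-1} = \left(0 - 6\right) \left(-1\right) = \left(-6\right) \left(-1\right) = 6$)
$\left(-69 + O\right) 24 = \left(-69 + 6\right) 24 = \left(-63\right) 24 = -1512$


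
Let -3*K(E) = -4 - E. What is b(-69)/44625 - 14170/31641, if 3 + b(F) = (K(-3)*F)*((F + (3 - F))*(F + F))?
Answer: -110381857/470659875 ≈ -0.23453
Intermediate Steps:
K(E) = 4/3 + E/3 (K(E) = -(-4 - E)/3 = 4/3 + E/3)
b(F) = -3 + 2*F**2 (b(F) = -3 + ((4/3 + (1/3)*(-3))*F)*((F + (3 - F))*(F + F)) = -3 + ((4/3 - 1)*F)*(3*(2*F)) = -3 + (F/3)*(6*F) = -3 + 2*F**2)
b(-69)/44625 - 14170/31641 = (-3 + 2*(-69)**2)/44625 - 14170/31641 = (-3 + 2*4761)*(1/44625) - 14170*1/31641 = (-3 + 9522)*(1/44625) - 14170/31641 = 9519*(1/44625) - 14170/31641 = 3173/14875 - 14170/31641 = -110381857/470659875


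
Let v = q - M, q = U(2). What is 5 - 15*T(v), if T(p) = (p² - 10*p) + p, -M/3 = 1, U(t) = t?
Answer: 305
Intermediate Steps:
q = 2
M = -3 (M = -3*1 = -3)
v = 5 (v = 2 - 1*(-3) = 2 + 3 = 5)
T(p) = p² - 9*p
5 - 15*T(v) = 5 - 75*(-9 + 5) = 5 - 75*(-4) = 5 - 15*(-20) = 5 + 300 = 305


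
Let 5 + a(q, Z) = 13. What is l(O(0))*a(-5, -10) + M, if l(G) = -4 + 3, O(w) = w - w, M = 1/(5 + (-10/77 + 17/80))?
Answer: -244312/31309 ≈ -7.8033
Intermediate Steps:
a(q, Z) = 8 (a(q, Z) = -5 + 13 = 8)
M = 6160/31309 (M = 1/(5 + (-10*1/77 + 17*(1/80))) = 1/(5 + (-10/77 + 17/80)) = 1/(5 + 509/6160) = 1/(31309/6160) = 6160/31309 ≈ 0.19675)
O(w) = 0
l(G) = -1
l(O(0))*a(-5, -10) + M = -1*8 + 6160/31309 = -8 + 6160/31309 = -244312/31309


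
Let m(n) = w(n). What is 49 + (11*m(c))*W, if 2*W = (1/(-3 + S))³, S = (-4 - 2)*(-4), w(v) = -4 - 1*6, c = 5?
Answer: 453734/9261 ≈ 48.994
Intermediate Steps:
w(v) = -10 (w(v) = -4 - 6 = -10)
m(n) = -10
S = 24 (S = -6*(-4) = 24)
W = 1/18522 (W = (1/(-3 + 24))³/2 = (1/21)³/2 = (½)*(1/9261) = 1/18522 ≈ 5.3990e-5)
49 + (11*m(c))*W = 49 + (11*(-10))*(1/18522) = 49 - 110*1/18522 = 49 - 55/9261 = 453734/9261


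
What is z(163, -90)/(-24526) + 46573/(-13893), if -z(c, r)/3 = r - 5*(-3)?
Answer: -1145375323/340739718 ≈ -3.3614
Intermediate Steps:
z(c, r) = -45 - 3*r (z(c, r) = -3*(r - 5*(-3)) = -3*(r + 15) = -3*(15 + r) = -45 - 3*r)
z(163, -90)/(-24526) + 46573/(-13893) = (-45 - 3*(-90))/(-24526) + 46573/(-13893) = (-45 + 270)*(-1/24526) + 46573*(-1/13893) = 225*(-1/24526) - 46573/13893 = -225/24526 - 46573/13893 = -1145375323/340739718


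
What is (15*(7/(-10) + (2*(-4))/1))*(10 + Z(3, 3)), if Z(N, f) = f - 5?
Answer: -1044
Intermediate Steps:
Z(N, f) = -5 + f
(15*(7/(-10) + (2*(-4))/1))*(10 + Z(3, 3)) = (15*(7/(-10) + (2*(-4))/1))*(10 + (-5 + 3)) = (15*(7*(-⅒) - 8*1))*(10 - 2) = (15*(-7/10 - 8))*8 = (15*(-87/10))*8 = -261/2*8 = -1044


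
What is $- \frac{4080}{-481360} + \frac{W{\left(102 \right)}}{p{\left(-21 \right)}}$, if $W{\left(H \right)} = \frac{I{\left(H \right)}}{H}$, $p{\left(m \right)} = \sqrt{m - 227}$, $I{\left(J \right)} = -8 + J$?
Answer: $\frac{51}{6017} - \frac{47 i \sqrt{62}}{6324} \approx 0.008476 - 0.05852 i$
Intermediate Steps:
$p{\left(m \right)} = \sqrt{-227 + m}$
$W{\left(H \right)} = \frac{-8 + H}{H}$
$- \frac{4080}{-481360} + \frac{W{\left(102 \right)}}{p{\left(-21 \right)}} = - \frac{4080}{-481360} + \frac{\frac{1}{102} \left(-8 + 102\right)}{\sqrt{-227 - 21}} = \left(-4080\right) \left(- \frac{1}{481360}\right) + \frac{\frac{1}{102} \cdot 94}{\sqrt{-248}} = \frac{51}{6017} + \frac{47}{51 \cdot 2 i \sqrt{62}} = \frac{51}{6017} + \frac{47 \left(- \frac{i \sqrt{62}}{124}\right)}{51} = \frac{51}{6017} - \frac{47 i \sqrt{62}}{6324}$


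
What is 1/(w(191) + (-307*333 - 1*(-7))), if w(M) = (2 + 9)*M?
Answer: -1/100123 ≈ -9.9877e-6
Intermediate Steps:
w(M) = 11*M
1/(w(191) + (-307*333 - 1*(-7))) = 1/(11*191 + (-307*333 - 1*(-7))) = 1/(2101 + (-102231 + 7)) = 1/(2101 - 102224) = 1/(-100123) = -1/100123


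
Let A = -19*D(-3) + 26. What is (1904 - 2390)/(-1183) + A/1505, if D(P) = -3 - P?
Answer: 108884/254345 ≈ 0.42810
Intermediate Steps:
A = 26 (A = -19*(-3 - 1*(-3)) + 26 = -19*(-3 + 3) + 26 = -19*0 + 26 = 0 + 26 = 26)
(1904 - 2390)/(-1183) + A/1505 = (1904 - 2390)/(-1183) + 26/1505 = -486*(-1/1183) + 26*(1/1505) = 486/1183 + 26/1505 = 108884/254345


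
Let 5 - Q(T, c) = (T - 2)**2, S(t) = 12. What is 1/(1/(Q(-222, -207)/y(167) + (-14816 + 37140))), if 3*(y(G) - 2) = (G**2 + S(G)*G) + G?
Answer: 223680957/10022 ≈ 22319.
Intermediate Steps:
Q(T, c) = 5 - (-2 + T)**2 (Q(T, c) = 5 - (T - 2)**2 = 5 - (-2 + T)**2)
y(G) = 2 + G**2/3 + 13*G/3 (y(G) = 2 + ((G**2 + 12*G) + G)/3 = 2 + (G**2 + 13*G)/3 = 2 + (G**2/3 + 13*G/3) = 2 + G**2/3 + 13*G/3)
1/(1/(Q(-222, -207)/y(167) + (-14816 + 37140))) = 1/(1/((5 - (-2 - 222)**2)/(2 + (1/3)*167**2 + (13/3)*167) + (-14816 + 37140))) = 1/(1/((5 - 1*(-224)**2)/(2 + (1/3)*27889 + 2171/3) + 22324)) = 1/(1/((5 - 1*50176)/(2 + 27889/3 + 2171/3) + 22324)) = 1/(1/((5 - 50176)/10022 + 22324)) = 1/(1/(-50171*1/10022 + 22324)) = 1/(1/(-50171/10022 + 22324)) = 1/(1/(223680957/10022)) = 1/(10022/223680957) = 223680957/10022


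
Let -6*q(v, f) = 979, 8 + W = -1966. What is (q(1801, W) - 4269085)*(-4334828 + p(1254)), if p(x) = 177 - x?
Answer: 111066326832545/6 ≈ 1.8511e+13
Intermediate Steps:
W = -1974 (W = -8 - 1966 = -1974)
q(v, f) = -979/6 (q(v, f) = -⅙*979 = -979/6)
(q(1801, W) - 4269085)*(-4334828 + p(1254)) = (-979/6 - 4269085)*(-4334828 + (177 - 1*1254)) = -25615489*(-4334828 + (177 - 1254))/6 = -25615489*(-4334828 - 1077)/6 = -25615489/6*(-4335905) = 111066326832545/6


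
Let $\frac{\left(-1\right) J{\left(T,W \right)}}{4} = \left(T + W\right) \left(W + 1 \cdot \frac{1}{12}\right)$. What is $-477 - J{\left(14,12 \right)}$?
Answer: $\frac{2339}{3} \approx 779.67$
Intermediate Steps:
$J{\left(T,W \right)} = - 4 \left(\frac{1}{12} + W\right) \left(T + W\right)$ ($J{\left(T,W \right)} = - 4 \left(T + W\right) \left(W + 1 \cdot \frac{1}{12}\right) = - 4 \left(T + W\right) \left(W + \frac{1}{12}\right) = - 4 \left(T + W\right) \left(\frac{1}{12} + W\right) = - 4 \left(\frac{1}{12} + W\right) \left(T + W\right)$)
$-477 - J{\left(14,12 \right)} = -477 - \left(- 4 \cdot 12^{2} - \frac{14}{3} - 4 - 56 \cdot 12\right) = -477 - \left(\left(-4\right) 144 - \frac{14}{3} - 4 - 672\right) = -477 - \left(-576 - \frac{14}{3} - 4 - 672\right) = -477 - - \frac{3770}{3} = -477 + \frac{3770}{3} = \frac{2339}{3}$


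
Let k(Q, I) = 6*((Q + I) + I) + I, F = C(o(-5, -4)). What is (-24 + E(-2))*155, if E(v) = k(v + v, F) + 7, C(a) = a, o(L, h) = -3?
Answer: -12400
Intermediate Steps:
F = -3
k(Q, I) = 6*Q + 13*I (k(Q, I) = 6*((I + Q) + I) + I = 6*(Q + 2*I) + I = (6*Q + 12*I) + I = 6*Q + 13*I)
E(v) = -32 + 12*v (E(v) = (6*(v + v) + 13*(-3)) + 7 = (6*(2*v) - 39) + 7 = (12*v - 39) + 7 = (-39 + 12*v) + 7 = -32 + 12*v)
(-24 + E(-2))*155 = (-24 + (-32 + 12*(-2)))*155 = (-24 + (-32 - 24))*155 = (-24 - 56)*155 = -80*155 = -12400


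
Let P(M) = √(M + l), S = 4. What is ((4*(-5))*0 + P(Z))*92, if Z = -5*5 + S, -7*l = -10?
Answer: 92*I*√959/7 ≈ 407.0*I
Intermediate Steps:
l = 10/7 (l = -⅐*(-10) = 10/7 ≈ 1.4286)
Z = -21 (Z = -5*5 + 4 = -25 + 4 = -21)
P(M) = √(10/7 + M) (P(M) = √(M + 10/7) = √(10/7 + M))
((4*(-5))*0 + P(Z))*92 = ((4*(-5))*0 + √(70 + 49*(-21))/7)*92 = (-20*0 + √(70 - 1029)/7)*92 = (0 + √(-959)/7)*92 = (0 + (I*√959)/7)*92 = (0 + I*√959/7)*92 = (I*√959/7)*92 = 92*I*√959/7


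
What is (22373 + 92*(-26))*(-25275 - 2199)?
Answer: -548957994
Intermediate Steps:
(22373 + 92*(-26))*(-25275 - 2199) = (22373 - 2392)*(-27474) = 19981*(-27474) = -548957994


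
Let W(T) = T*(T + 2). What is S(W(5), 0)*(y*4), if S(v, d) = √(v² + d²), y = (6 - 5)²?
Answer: 140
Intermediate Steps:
W(T) = T*(2 + T)
y = 1 (y = 1² = 1)
S(v, d) = √(d² + v²)
S(W(5), 0)*(y*4) = √(0² + (5*(2 + 5))²)*(1*4) = √(0 + (5*7)²)*4 = √(0 + 35²)*4 = √(0 + 1225)*4 = √1225*4 = 35*4 = 140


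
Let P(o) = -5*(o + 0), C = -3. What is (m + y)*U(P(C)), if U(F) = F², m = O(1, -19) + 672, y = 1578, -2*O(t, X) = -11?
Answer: 1014975/2 ≈ 5.0749e+5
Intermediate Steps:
P(o) = -5*o
O(t, X) = 11/2 (O(t, X) = -½*(-11) = 11/2)
m = 1355/2 (m = 11/2 + 672 = 1355/2 ≈ 677.50)
(m + y)*U(P(C)) = (1355/2 + 1578)*(-5*(-3))² = (4511/2)*15² = (4511/2)*225 = 1014975/2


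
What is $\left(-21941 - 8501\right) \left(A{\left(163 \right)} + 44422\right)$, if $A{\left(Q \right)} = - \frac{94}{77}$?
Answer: $- \frac{104123816800}{77} \approx -1.3523 \cdot 10^{9}$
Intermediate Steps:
$A{\left(Q \right)} = - \frac{94}{77}$ ($A{\left(Q \right)} = \left(-94\right) \frac{1}{77} = - \frac{94}{77}$)
$\left(-21941 - 8501\right) \left(A{\left(163 \right)} + 44422\right) = \left(-21941 - 8501\right) \left(- \frac{94}{77} + 44422\right) = \left(-30442\right) \frac{3420400}{77} = - \frac{104123816800}{77}$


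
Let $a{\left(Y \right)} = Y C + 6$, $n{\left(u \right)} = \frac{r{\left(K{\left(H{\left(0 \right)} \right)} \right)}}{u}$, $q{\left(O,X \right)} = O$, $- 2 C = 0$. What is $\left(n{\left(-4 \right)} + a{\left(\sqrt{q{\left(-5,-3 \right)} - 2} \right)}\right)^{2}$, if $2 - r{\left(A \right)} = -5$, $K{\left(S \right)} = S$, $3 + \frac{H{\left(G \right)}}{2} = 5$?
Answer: $\frac{289}{16} \approx 18.063$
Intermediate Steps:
$C = 0$ ($C = \left(- \frac{1}{2}\right) 0 = 0$)
$H{\left(G \right)} = 4$ ($H{\left(G \right)} = -6 + 2 \cdot 5 = -6 + 10 = 4$)
$r{\left(A \right)} = 7$ ($r{\left(A \right)} = 2 - -5 = 2 + 5 = 7$)
$n{\left(u \right)} = \frac{7}{u}$
$a{\left(Y \right)} = 6$ ($a{\left(Y \right)} = Y 0 + 6 = 0 + 6 = 6$)
$\left(n{\left(-4 \right)} + a{\left(\sqrt{q{\left(-5,-3 \right)} - 2} \right)}\right)^{2} = \left(\frac{7}{-4} + 6\right)^{2} = \left(7 \left(- \frac{1}{4}\right) + 6\right)^{2} = \left(- \frac{7}{4} + 6\right)^{2} = \left(\frac{17}{4}\right)^{2} = \frac{289}{16}$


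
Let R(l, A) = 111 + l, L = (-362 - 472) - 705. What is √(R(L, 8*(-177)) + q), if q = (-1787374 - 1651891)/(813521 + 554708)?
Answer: I*√2677993953829433/1368229 ≈ 37.822*I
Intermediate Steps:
L = -1539 (L = -834 - 705 = -1539)
q = -3439265/1368229 ≈ -2.5137
√(R(L, 8*(-177)) + q) = √((111 - 1539) - 3439265/1368229) = √(-1428 - 3439265/1368229) = √(-1957270277/1368229) = I*√2677993953829433/1368229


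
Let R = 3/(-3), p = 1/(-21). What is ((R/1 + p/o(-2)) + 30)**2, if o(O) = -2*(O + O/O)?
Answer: 1481089/1764 ≈ 839.62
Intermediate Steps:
p = -1/21 ≈ -0.047619
R = -1 (R = 3*(-1/3) = -1)
o(O) = -2 - 2*O (o(O) = -2*(O + 1) = -2*(1 + O) = -2 - 2*O)
((R/1 + p/o(-2)) + 30)**2 = ((-1/1 - 1/(21*(-2 - 2*(-2)))) + 30)**2 = ((-1*1 - 1/(21*(-2 + 4))) + 30)**2 = ((-1 - 1/21/2) + 30)**2 = ((-1 - 1/21*1/2) + 30)**2 = ((-1 - 1/42) + 30)**2 = (-43/42 + 30)**2 = (1217/42)**2 = 1481089/1764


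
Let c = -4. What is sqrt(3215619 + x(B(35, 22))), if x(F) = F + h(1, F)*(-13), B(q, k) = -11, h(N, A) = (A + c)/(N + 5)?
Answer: sqrt(12862562)/2 ≈ 1793.2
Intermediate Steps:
h(N, A) = (-4 + A)/(5 + N) (h(N, A) = (A - 4)/(N + 5) = (-4 + A)/(5 + N))
x(F) = 26/3 - 7*F/6 (x(F) = F + ((-4 + F)/(5 + 1))*(-13) = F + ((-4 + F)/6)*(-13) = F + (-2/3 + F/6)*(-13) = F + (26/3 - 13*F/6) = 26/3 - 7*F/6)
sqrt(3215619 + x(B(35, 22))) = sqrt(3215619 + (26/3 - 7/6*(-11))) = sqrt(3215619 + (26/3 + 77/6)) = sqrt(3215619 + 43/2) = sqrt(6431281/2) = sqrt(12862562)/2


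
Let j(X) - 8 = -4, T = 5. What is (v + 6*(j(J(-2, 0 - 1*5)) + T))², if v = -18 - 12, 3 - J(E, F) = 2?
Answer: 576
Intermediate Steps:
J(E, F) = 1 (J(E, F) = 3 - 1*2 = 3 - 2 = 1)
j(X) = 4 (j(X) = 8 - 4 = 4)
v = -30
(v + 6*(j(J(-2, 0 - 1*5)) + T))² = (-30 + 6*(4 + 5))² = (-30 + 6*9)² = (-30 + 54)² = 24² = 576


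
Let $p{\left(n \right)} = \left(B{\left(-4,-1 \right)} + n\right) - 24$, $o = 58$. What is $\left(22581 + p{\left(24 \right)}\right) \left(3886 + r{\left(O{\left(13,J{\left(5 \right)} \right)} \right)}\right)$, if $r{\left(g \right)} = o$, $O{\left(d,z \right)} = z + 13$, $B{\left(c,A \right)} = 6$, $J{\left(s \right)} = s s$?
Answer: $89083128$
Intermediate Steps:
$J{\left(s \right)} = s^{2}$
$O{\left(d,z \right)} = 13 + z$
$p{\left(n \right)} = -18 + n$ ($p{\left(n \right)} = \left(6 + n\right) - 24 = -18 + n$)
$r{\left(g \right)} = 58$
$\left(22581 + p{\left(24 \right)}\right) \left(3886 + r{\left(O{\left(13,J{\left(5 \right)} \right)} \right)}\right) = \left(22581 + \left(-18 + 24\right)\right) \left(3886 + 58\right) = \left(22581 + 6\right) 3944 = 22587 \cdot 3944 = 89083128$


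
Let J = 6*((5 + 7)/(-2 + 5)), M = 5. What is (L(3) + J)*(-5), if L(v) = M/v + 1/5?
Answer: -388/3 ≈ -129.33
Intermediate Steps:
L(v) = ⅕ + 5/v (L(v) = 5/v + 1/5 = 5/v + 1*(⅕) = 5/v + ⅕ = ⅕ + 5/v)
J = 24 (J = 6*(12/3) = 6*(12*(⅓)) = 6*4 = 24)
(L(3) + J)*(-5) = ((⅕)*(25 + 3)/3 + 24)*(-5) = ((⅕)*(⅓)*28 + 24)*(-5) = (28/15 + 24)*(-5) = (388/15)*(-5) = -388/3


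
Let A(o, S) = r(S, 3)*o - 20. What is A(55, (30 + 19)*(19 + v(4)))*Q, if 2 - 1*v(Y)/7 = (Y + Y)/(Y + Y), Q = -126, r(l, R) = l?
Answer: -8826300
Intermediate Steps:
v(Y) = 7 (v(Y) = 14 - 7*(Y + Y)/(Y + Y) = 14 - 7*2*Y/(2*Y) = 14 - 7*2*Y*1/(2*Y) = 14 - 7*1 = 14 - 7 = 7)
A(o, S) = -20 + S*o (A(o, S) = S*o - 20 = -20 + S*o)
A(55, (30 + 19)*(19 + v(4)))*Q = (-20 + ((30 + 19)*(19 + 7))*55)*(-126) = (-20 + (49*26)*55)*(-126) = (-20 + 1274*55)*(-126) = (-20 + 70070)*(-126) = 70050*(-126) = -8826300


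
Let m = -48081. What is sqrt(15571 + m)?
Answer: I*sqrt(32510) ≈ 180.31*I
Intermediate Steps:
sqrt(15571 + m) = sqrt(15571 - 48081) = sqrt(-32510) = I*sqrt(32510)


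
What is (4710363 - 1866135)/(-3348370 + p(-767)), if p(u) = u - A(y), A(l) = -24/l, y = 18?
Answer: -8532684/10047407 ≈ -0.84924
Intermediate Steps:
p(u) = 4/3 + u (p(u) = u - (-24)/18 = u - 1*(-4/3) = u + 4/3 = 4/3 + u)
(4710363 - 1866135)/(-3348370 + p(-767)) = (4710363 - 1866135)/(-3348370 + (4/3 - 767)) = 2844228/(-3348370 - 2297/3) = 2844228/(-10047407/3) = 2844228*(-3/10047407) = -8532684/10047407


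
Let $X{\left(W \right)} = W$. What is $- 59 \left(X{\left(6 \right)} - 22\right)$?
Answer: $944$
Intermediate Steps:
$- 59 \left(X{\left(6 \right)} - 22\right) = - 59 \left(6 - 22\right) = \left(-59\right) \left(-16\right) = 944$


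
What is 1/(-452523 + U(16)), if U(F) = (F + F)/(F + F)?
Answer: -1/452522 ≈ -2.2098e-6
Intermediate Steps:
U(F) = 1 (U(F) = (2*F)/((2*F)) = (2*F)*(1/(2*F)) = 1)
1/(-452523 + U(16)) = 1/(-452523 + 1) = 1/(-452522) = -1/452522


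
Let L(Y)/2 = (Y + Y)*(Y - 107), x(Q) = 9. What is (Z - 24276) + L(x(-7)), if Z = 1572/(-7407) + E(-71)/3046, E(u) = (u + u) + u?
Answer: -209104161497/7520574 ≈ -27804.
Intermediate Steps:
E(u) = 3*u (E(u) = 2*u + u = 3*u)
Z = -2122001/7520574 (Z = 1572/(-7407) + (3*(-71))/3046 = 1572*(-1/7407) - 213*1/3046 = -524/2469 - 213/3046 = -2122001/7520574 ≈ -0.28216)
L(Y) = 4*Y*(-107 + Y) (L(Y) = 2*((Y + Y)*(Y - 107)) = 2*((2*Y)*(-107 + Y)) = 2*(2*Y*(-107 + Y)) = 4*Y*(-107 + Y))
(Z - 24276) + L(x(-7)) = (-2122001/7520574 - 24276) + 4*9*(-107 + 9) = -182571576425/7520574 + 4*9*(-98) = -182571576425/7520574 - 3528 = -209104161497/7520574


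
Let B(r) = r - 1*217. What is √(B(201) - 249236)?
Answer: 2*I*√62313 ≈ 499.25*I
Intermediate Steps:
B(r) = -217 + r (B(r) = r - 217 = -217 + r)
√(B(201) - 249236) = √((-217 + 201) - 249236) = √(-16 - 249236) = √(-249252) = 2*I*√62313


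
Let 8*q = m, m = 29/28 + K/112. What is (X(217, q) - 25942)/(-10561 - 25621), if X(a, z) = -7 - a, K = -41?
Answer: 13083/18091 ≈ 0.72318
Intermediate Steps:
m = 75/112 (m = 29/28 - 41/112 = 75/112 ≈ 0.66964)
q = 75/896 (q = (⅛)*(75/112) = 75/896 ≈ 0.083705)
(X(217, q) - 25942)/(-10561 - 25621) = ((-7 - 1*217) - 25942)/(-10561 - 25621) = ((-7 - 217) - 25942)/(-36182) = (-224 - 25942)*(-1/36182) = -26166*(-1/36182) = 13083/18091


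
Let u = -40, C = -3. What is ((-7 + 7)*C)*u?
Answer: 0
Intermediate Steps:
((-7 + 7)*C)*u = ((-7 + 7)*(-3))*(-40) = (0*(-3))*(-40) = 0*(-40) = 0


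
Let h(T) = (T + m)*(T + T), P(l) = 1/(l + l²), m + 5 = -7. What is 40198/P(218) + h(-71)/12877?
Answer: 24712674571118/12877 ≈ 1.9191e+9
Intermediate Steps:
m = -12 (m = -5 - 7 = -12)
h(T) = 2*T*(-12 + T) (h(T) = (T - 12)*(T + T) = (-12 + T)*(2*T) = 2*T*(-12 + T))
40198/P(218) + h(-71)/12877 = 40198/((1/(218*(1 + 218)))) + (2*(-71)*(-12 - 71))/12877 = 40198/(((1/218)/219)) + (2*(-71)*(-83))*(1/12877) = 40198/(((1/218)*(1/219))) + 11786*(1/12877) = 40198/(1/47742) + 11786/12877 = 40198*47742 + 11786/12877 = 1919132916 + 11786/12877 = 24712674571118/12877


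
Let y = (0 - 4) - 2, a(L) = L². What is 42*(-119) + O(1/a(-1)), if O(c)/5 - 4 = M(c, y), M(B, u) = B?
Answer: -4973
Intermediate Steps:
y = -6 (y = -4 - 2 = -6)
O(c) = 20 + 5*c
42*(-119) + O(1/a(-1)) = 42*(-119) + (20 + 5/((-1)²)) = -4998 + (20 + 5/1) = -4998 + (20 + 5*1) = -4998 + (20 + 5) = -4998 + 25 = -4973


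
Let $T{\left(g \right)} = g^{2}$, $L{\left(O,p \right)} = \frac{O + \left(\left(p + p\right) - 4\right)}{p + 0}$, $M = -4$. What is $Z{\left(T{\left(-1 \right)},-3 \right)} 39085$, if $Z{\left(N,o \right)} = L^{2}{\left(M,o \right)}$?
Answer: $\frac{7660660}{9} \approx 8.5118 \cdot 10^{5}$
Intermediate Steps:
$L{\left(O,p \right)} = \frac{-4 + O + 2 p}{p}$ ($L{\left(O,p \right)} = \frac{O + \left(2 p - 4\right)}{p} = \frac{O + \left(-4 + 2 p\right)}{p} = \frac{-4 + O + 2 p}{p}$)
$Z{\left(N,o \right)} = \frac{\left(-8 + 2 o\right)^{2}}{o^{2}}$ ($Z{\left(N,o \right)} = \left(\frac{-4 - 4 + 2 o}{o}\right)^{2} = \left(\frac{-8 + 2 o}{o}\right)^{2} = \frac{\left(-8 + 2 o\right)^{2}}{o^{2}}$)
$Z{\left(T{\left(-1 \right)},-3 \right)} 39085 = \frac{4 \left(-4 - 3\right)^{2}}{9} \cdot 39085 = 4 \cdot \frac{1}{9} \left(-7\right)^{2} \cdot 39085 = 4 \cdot \frac{1}{9} \cdot 49 \cdot 39085 = \frac{196}{9} \cdot 39085 = \frac{7660660}{9}$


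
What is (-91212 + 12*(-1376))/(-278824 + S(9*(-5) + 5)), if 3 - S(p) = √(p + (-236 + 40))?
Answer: 10011904468/25913716759 - 71816*I*√59/25913716759 ≈ 0.38636 - 2.1287e-5*I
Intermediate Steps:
S(p) = 3 - √(-196 + p) (S(p) = 3 - √(p + (-236 + 40)) = 3 - √(p - 196) = 3 - √(-196 + p))
(-91212 + 12*(-1376))/(-278824 + S(9*(-5) + 5)) = (-91212 + 12*(-1376))/(-278824 + (3 - √(-196 + (9*(-5) + 5)))) = (-91212 - 16512)/(-278824 + (3 - √(-196 + (-45 + 5)))) = -107724/(-278824 + (3 - √(-196 - 40))) = -107724/(-278824 + (3 - √(-236))) = -107724/(-278824 + (3 - 2*I*√59)) = -107724/(-278821 - 2*I*√59)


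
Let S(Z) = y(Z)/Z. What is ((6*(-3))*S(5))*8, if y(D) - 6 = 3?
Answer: -1296/5 ≈ -259.20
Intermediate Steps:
y(D) = 9 (y(D) = 6 + 3 = 9)
S(Z) = 9/Z
((6*(-3))*S(5))*8 = ((6*(-3))*(9/5))*8 = -162/5*8 = -1296/5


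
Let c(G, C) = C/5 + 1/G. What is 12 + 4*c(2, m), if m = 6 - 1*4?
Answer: 78/5 ≈ 15.600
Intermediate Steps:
m = 2 (m = 6 - 4 = 2)
c(G, C) = 1/G + C/5 (c(G, C) = C*(⅕) + 1/G = C/5 + 1/G = 1/G + C/5)
12 + 4*c(2, m) = 12 + 4*(1/2 + (⅕)*2) = 12 + 4*(½ + ⅖) = 12 + 4*(9/10) = 12 + 18/5 = 78/5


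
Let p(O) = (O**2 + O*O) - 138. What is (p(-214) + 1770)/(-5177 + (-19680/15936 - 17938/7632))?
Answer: -29526651072/1640836423 ≈ -17.995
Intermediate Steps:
p(O) = -138 + 2*O**2 (p(O) = (O**2 + O**2) - 138 = 2*O**2 - 138 = -138 + 2*O**2)
(p(-214) + 1770)/(-5177 + (-19680/15936 - 17938/7632)) = ((-138 + 2*(-214)**2) + 1770)/(-5177 + (-19680/15936 - 17938/7632)) = ((-138 + 2*45796) + 1770)/(-5177 + (-19680*1/15936 - 17938*1/7632)) = ((-138 + 91592) + 1770)/(-5177 + (-205/166 - 8969/3816)) = (91454 + 1770)/(-5177 - 1135567/316728) = 93224/(-1640836423/316728) = 93224*(-316728/1640836423) = -29526651072/1640836423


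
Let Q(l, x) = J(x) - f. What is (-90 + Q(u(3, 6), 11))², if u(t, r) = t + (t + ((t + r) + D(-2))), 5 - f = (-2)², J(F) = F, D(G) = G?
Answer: 6400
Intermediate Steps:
f = 1 (f = 5 - 1*(-2)² = 5 - 1*4 = 5 - 4 = 1)
u(t, r) = -2 + r + 3*t (u(t, r) = t + (t + ((t + r) - 2)) = t + (t + ((r + t) - 2)) = t + (t + (-2 + r + t)) = t + (-2 + r + 2*t) = -2 + r + 3*t)
Q(l, x) = -1 + x (Q(l, x) = x - 1*1 = x - 1 = -1 + x)
(-90 + Q(u(3, 6), 11))² = (-90 + (-1 + 11))² = (-90 + 10)² = (-80)² = 6400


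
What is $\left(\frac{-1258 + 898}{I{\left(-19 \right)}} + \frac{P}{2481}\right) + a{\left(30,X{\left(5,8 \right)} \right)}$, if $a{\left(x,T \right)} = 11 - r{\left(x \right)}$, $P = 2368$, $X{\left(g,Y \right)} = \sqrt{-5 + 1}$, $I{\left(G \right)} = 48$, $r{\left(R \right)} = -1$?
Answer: $\frac{27065}{4962} \approx 5.4545$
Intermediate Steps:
$X{\left(g,Y \right)} = 2 i$ ($X{\left(g,Y \right)} = \sqrt{-4} = 2 i$)
$a{\left(x,T \right)} = 12$ ($a{\left(x,T \right)} = 11 - -1 = 11 + 1 = 12$)
$\left(\frac{-1258 + 898}{I{\left(-19 \right)}} + \frac{P}{2481}\right) + a{\left(30,X{\left(5,8 \right)} \right)} = \left(\frac{-1258 + 898}{48} + \frac{2368}{2481}\right) + 12 = \left(\left(-360\right) \frac{1}{48} + 2368 \cdot \frac{1}{2481}\right) + 12 = \left(- \frac{15}{2} + \frac{2368}{2481}\right) + 12 = - \frac{32479}{4962} + 12 = \frac{27065}{4962}$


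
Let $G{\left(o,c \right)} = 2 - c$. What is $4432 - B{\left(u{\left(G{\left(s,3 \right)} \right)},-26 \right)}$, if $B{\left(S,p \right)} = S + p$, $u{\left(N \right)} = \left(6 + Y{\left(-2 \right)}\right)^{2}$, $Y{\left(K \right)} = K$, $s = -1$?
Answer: $4442$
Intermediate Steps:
$u{\left(N \right)} = 16$ ($u{\left(N \right)} = \left(6 - 2\right)^{2} = 4^{2} = 16$)
$4432 - B{\left(u{\left(G{\left(s,3 \right)} \right)},-26 \right)} = 4432 - \left(16 - 26\right) = 4432 - -10 = 4432 + 10 = 4442$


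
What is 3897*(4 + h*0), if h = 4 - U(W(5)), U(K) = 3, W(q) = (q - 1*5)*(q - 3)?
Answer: 15588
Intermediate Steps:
W(q) = (-5 + q)*(-3 + q) (W(q) = (q - 5)*(-3 + q) = (-5 + q)*(-3 + q))
h = 1 (h = 4 - 1*3 = 4 - 3 = 1)
3897*(4 + h*0) = 3897*(4 + 1*0) = 3897*(4 + 0) = 3897*4 = 15588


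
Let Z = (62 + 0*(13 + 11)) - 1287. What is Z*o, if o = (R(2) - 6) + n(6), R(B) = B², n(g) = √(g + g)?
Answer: 2450 - 2450*√3 ≈ -1793.5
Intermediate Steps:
n(g) = √2*√g (n(g) = √(2*g) = √2*√g)
o = -2 + 2*√3 (o = (2² - 6) + √2*√6 = (4 - 6) + 2*√3 = -2 + 2*√3 ≈ 1.4641)
Z = -1225 (Z = (62 + 0*24) - 1287 = (62 + 0) - 1287 = 62 - 1287 = -1225)
Z*o = -1225*(-2 + 2*√3) = 2450 - 2450*√3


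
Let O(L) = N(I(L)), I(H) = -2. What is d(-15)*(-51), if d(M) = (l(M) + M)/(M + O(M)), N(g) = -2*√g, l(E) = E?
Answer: -22950/233 + 3060*I*√2/233 ≈ -98.498 + 18.573*I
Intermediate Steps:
O(L) = -2*I*√2
d(M) = 2*M/(M - 2*I*√2) (d(M) = (M + M)/(M - 2*I*√2) = (2*M)/(M - 2*I*√2) = 2*M/(M - 2*I*√2))
d(-15)*(-51) = (2*(-15)/(-15 - 2*I*√2))*(-51) = -30/(-15 - 2*I*√2)*(-51) = 1530/(-15 - 2*I*√2)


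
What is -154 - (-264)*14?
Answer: 3542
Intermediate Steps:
-154 - (-264)*14 = -154 - 44*(-84) = -154 + 3696 = 3542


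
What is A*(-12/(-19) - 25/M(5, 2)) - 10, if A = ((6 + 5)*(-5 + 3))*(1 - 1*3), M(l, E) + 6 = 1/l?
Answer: 114302/551 ≈ 207.44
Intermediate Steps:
M(l, E) = -6 + 1/l
A = 44 (A = (11*(-2))*(1 - 3) = -22*(-2) = 44)
A*(-12/(-19) - 25/M(5, 2)) - 10 = 44*(-12/(-19) - 25/(-6 + 1/5)) - 10 = 44*(-12*(-1/19) - 25/(-6 + 1/5)) - 10 = 44*(12/19 - 25/(-29/5)) - 10 = 44*(12/19 - 25*(-5/29)) - 10 = 44*(12/19 + 125/29) - 10 = 44*(2723/551) - 10 = 119812/551 - 10 = 114302/551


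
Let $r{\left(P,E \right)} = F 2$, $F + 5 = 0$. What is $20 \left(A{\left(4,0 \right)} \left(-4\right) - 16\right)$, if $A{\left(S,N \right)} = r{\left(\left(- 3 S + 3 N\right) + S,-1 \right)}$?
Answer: $480$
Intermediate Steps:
$F = -5$ ($F = -5 + 0 = -5$)
$r{\left(P,E \right)} = -10$ ($r{\left(P,E \right)} = \left(-5\right) 2 = -10$)
$A{\left(S,N \right)} = -10$
$20 \left(A{\left(4,0 \right)} \left(-4\right) - 16\right) = 20 \left(\left(-10\right) \left(-4\right) - 16\right) = 20 \left(40 - 16\right) = 20 \cdot 24 = 480$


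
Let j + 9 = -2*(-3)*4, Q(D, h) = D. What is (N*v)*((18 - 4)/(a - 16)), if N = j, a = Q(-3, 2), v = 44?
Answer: -9240/19 ≈ -486.32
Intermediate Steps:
a = -3
j = 15 (j = -9 - 2*(-3)*4 = -9 + 6*4 = -9 + 24 = 15)
N = 15
(N*v)*((18 - 4)/(a - 16)) = (15*44)*((18 - 4)/(-3 - 16)) = 660*(14/(-19)) = 660*(14*(-1/19)) = 660*(-14/19) = -9240/19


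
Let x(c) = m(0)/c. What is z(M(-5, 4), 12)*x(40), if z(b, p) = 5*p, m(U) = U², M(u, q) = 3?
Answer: 0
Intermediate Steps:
x(c) = 0 (x(c) = 0²/c = 0/c = 0)
z(M(-5, 4), 12)*x(40) = (5*12)*0 = 60*0 = 0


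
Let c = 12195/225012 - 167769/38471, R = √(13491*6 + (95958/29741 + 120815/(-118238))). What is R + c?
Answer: -730997733/169734052 + √1000996375646181424529006/3516516358 ≈ 280.21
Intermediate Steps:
R = √1000996375646181424529006/3516516358 (R = √(80946 + (95958*(1/29741) + 120815*(-1/118238))) = √(80946 + (95958/29741 - 120815/118238)) = √(80946 + 7752723089/3516516358) = √(284655685837757/3516516358) = √1000996375646181424529006/3516516358 ≈ 284.51)
c = -730997733/169734052 (c = 12195*(1/225012) - 167769*1/38471 = 4065/75004 - 167769/38471 = -730997733/169734052 ≈ -4.3067)
R + c = √1000996375646181424529006/3516516358 - 730997733/169734052 = -730997733/169734052 + √1000996375646181424529006/3516516358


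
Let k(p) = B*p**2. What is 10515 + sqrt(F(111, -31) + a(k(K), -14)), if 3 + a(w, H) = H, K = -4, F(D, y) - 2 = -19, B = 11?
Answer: 10515 + I*sqrt(34) ≈ 10515.0 + 5.831*I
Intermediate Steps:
F(D, y) = -17 (F(D, y) = 2 - 19 = -17)
k(p) = 11*p**2
a(w, H) = -3 + H
10515 + sqrt(F(111, -31) + a(k(K), -14)) = 10515 + sqrt(-17 + (-3 - 14)) = 10515 + sqrt(-17 - 17) = 10515 + sqrt(-34) = 10515 + I*sqrt(34)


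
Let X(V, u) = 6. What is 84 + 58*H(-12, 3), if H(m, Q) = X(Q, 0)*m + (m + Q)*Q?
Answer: -5658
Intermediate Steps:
H(m, Q) = 6*m + Q*(Q + m) (H(m, Q) = 6*m + (m + Q)*Q = 6*m + (Q + m)*Q = 6*m + Q*(Q + m))
84 + 58*H(-12, 3) = 84 + 58*(3**2 + 6*(-12) + 3*(-12)) = 84 + 58*(9 - 72 - 36) = 84 + 58*(-99) = 84 - 5742 = -5658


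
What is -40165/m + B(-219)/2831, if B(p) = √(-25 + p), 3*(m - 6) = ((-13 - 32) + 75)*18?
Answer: -40165/186 + 2*I*√61/2831 ≈ -215.94 + 0.0055177*I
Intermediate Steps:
m = 186 (m = 6 + (((-13 - 32) + 75)*18)/3 = 6 + ((-45 + 75)*18)/3 = 6 + (30*18)/3 = 6 + (⅓)*540 = 6 + 180 = 186)
-40165/m + B(-219)/2831 = -40165/186 + √(-25 - 219)/2831 = -40165*1/186 + √(-244)*(1/2831) = -40165/186 + (2*I*√61)*(1/2831) = -40165/186 + 2*I*√61/2831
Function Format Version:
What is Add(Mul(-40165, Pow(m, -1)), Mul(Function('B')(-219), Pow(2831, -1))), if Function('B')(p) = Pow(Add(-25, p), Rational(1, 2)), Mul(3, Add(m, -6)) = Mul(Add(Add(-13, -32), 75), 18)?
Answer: Add(Rational(-40165, 186), Mul(Rational(2, 2831), I, Pow(61, Rational(1, 2)))) ≈ Add(-215.94, Mul(0.0055177, I))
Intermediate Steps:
m = 186 (m = Add(6, Mul(Rational(1, 3), Mul(Add(Add(-13, -32), 75), 18))) = Add(6, Mul(Rational(1, 3), Mul(Add(-45, 75), 18))) = Add(6, Mul(Rational(1, 3), Mul(30, 18))) = Add(6, Mul(Rational(1, 3), 540)) = Add(6, 180) = 186)
Add(Mul(-40165, Pow(m, -1)), Mul(Function('B')(-219), Pow(2831, -1))) = Add(Mul(-40165, Pow(186, -1)), Mul(Pow(Add(-25, -219), Rational(1, 2)), Pow(2831, -1))) = Add(Mul(-40165, Rational(1, 186)), Mul(Pow(-244, Rational(1, 2)), Rational(1, 2831))) = Add(Rational(-40165, 186), Mul(Mul(2, I, Pow(61, Rational(1, 2))), Rational(1, 2831))) = Add(Rational(-40165, 186), Mul(Rational(2, 2831), I, Pow(61, Rational(1, 2))))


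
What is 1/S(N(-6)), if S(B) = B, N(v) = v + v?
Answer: -1/12 ≈ -0.083333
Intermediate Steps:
N(v) = 2*v
1/S(N(-6)) = 1/(2*(-6)) = 1/(-12) = -1/12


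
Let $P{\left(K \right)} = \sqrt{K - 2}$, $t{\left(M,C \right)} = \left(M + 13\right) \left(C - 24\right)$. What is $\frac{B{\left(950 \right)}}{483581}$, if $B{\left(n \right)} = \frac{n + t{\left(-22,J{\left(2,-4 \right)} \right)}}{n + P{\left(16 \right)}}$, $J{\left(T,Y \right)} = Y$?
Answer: $\frac{570950}{218212541183} - \frac{601 \sqrt{14}}{218212541183} \approx 2.6062 \cdot 10^{-6}$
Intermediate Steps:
$t{\left(M,C \right)} = \left(-24 + C\right) \left(13 + M\right)$ ($t{\left(M,C \right)} = \left(13 + M\right) \left(-24 + C\right) = \left(-24 + C\right) \left(13 + M\right)$)
$P{\left(K \right)} = \sqrt{-2 + K}$
$B{\left(n \right)} = \frac{252 + n}{n + \sqrt{14}}$ ($B{\left(n \right)} = \frac{n - -252}{n + \sqrt{-2 + 16}} = \frac{n + \left(-312 + 528 - 52 + 88\right)}{n + \sqrt{14}} = \frac{n + 252}{n + \sqrt{14}} = \frac{252 + n}{n + \sqrt{14}}$)
$\frac{B{\left(950 \right)}}{483581} = \frac{\frac{1}{950 + \sqrt{14}} \left(252 + 950\right)}{483581} = \frac{1}{950 + \sqrt{14}} \cdot 1202 \cdot \frac{1}{483581} = \frac{1202}{950 + \sqrt{14}} \cdot \frac{1}{483581} = \frac{1202}{483581 \left(950 + \sqrt{14}\right)}$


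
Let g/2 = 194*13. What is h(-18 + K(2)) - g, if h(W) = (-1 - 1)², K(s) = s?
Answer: -5040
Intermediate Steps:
h(W) = 4 (h(W) = (-2)² = 4)
g = 5044 (g = 2*(194*13) = 2*2522 = 5044)
h(-18 + K(2)) - g = 4 - 1*5044 = 4 - 5044 = -5040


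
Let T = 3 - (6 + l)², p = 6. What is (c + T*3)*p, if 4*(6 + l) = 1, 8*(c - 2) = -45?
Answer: 249/8 ≈ 31.125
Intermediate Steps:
c = -29/8 (c = 2 + (⅛)*(-45) = 2 - 45/8 = -29/8 ≈ -3.6250)
l = -23/4 (l = -6 + (¼)*1 = -6 + ¼ = -23/4 ≈ -5.7500)
T = 47/16 (T = 3 - (6 - 23/4)² = 3 - (¼)² = 3 - 1*1/16 = 3 - 1/16 = 47/16 ≈ 2.9375)
(c + T*3)*p = (-29/8 + (47/16)*3)*6 = (-29/8 + 141/16)*6 = (83/16)*6 = 249/8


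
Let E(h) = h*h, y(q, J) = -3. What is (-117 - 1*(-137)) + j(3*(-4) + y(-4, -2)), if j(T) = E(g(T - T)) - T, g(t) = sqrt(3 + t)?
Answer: 38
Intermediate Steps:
E(h) = h**2
j(T) = 3 - T (j(T) = (sqrt(3 + (T - T)))**2 - T = (sqrt(3 + 0))**2 - T = (sqrt(3))**2 - T = 3 - T)
(-117 - 1*(-137)) + j(3*(-4) + y(-4, -2)) = (-117 - 1*(-137)) + (3 - (3*(-4) - 3)) = (-117 + 137) + (3 - (-12 - 3)) = 20 + (3 - 1*(-15)) = 20 + (3 + 15) = 20 + 18 = 38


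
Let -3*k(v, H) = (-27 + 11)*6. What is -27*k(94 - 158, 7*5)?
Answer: -864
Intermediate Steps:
k(v, H) = 32 (k(v, H) = -(-27 + 11)*6/3 = -(-16)*6/3 = -⅓*(-96) = 32)
-27*k(94 - 158, 7*5) = -27*32 = -864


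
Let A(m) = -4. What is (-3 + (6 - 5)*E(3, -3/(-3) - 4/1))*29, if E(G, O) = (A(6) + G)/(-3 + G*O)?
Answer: -1015/12 ≈ -84.583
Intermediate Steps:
E(G, O) = (-4 + G)/(-3 + G*O)
(-3 + (6 - 5)*E(3, -3/(-3) - 4/1))*29 = (-3 + (6 - 5)*((-4 + 3)/(-3 + 3*(-3/(-3) - 4/1))))*29 = (-3 + 1*(-1/(-3 + 3*(-3*(-⅓) - 4*1))))*29 = (-3 + 1*(-1/(-3 + 3*(1 - 4))))*29 = (-3 + 1*(-1/(-3 + 3*(-3))))*29 = (-3 + 1*(-1/(-3 - 9)))*29 = (-3 + 1*(-1/(-12)))*29 = (-3 + 1*(-1/12*(-1)))*29 = (-3 + 1*(1/12))*29 = (-3 + 1/12)*29 = -35/12*29 = -1015/12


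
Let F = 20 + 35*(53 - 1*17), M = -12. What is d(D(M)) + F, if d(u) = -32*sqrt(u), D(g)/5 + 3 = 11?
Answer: 1280 - 64*sqrt(10) ≈ 1077.6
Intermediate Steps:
D(g) = 40 (D(g) = -15 + 5*11 = -15 + 55 = 40)
F = 1280 (F = 20 + 35*(53 - 17) = 20 + 35*36 = 20 + 1260 = 1280)
d(D(M)) + F = -64*sqrt(10) + 1280 = 1280 - 64*sqrt(10)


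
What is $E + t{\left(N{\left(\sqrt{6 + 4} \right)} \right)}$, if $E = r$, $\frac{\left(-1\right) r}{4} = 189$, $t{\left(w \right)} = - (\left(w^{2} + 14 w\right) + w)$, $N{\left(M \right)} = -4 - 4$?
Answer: $-700$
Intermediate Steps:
$N{\left(M \right)} = -8$ ($N{\left(M \right)} = -4 - 4 = -8$)
$t{\left(w \right)} = - w^{2} - 15 w$ ($t{\left(w \right)} = - (w^{2} + 15 w) = - w^{2} - 15 w$)
$r = -756$ ($r = \left(-4\right) 189 = -756$)
$E = -756$
$E + t{\left(N{\left(\sqrt{6 + 4} \right)} \right)} = -756 - - 8 \left(15 - 8\right) = -756 - \left(-8\right) 7 = -756 + 56 = -700$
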